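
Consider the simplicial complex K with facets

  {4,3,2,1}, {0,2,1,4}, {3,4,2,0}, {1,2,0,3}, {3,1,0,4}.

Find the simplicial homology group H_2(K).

H_2 ≅ 0.

Order the vertices as 0 < 1 < 2 < 3 < 4. Listing each simplex with vertices in this order, K has dimension 3 with simplices:

  0-simplices (5): [0], [1], [2], [3], [4]
  1-simplices (10): [0,1], [0,2], [0,3], [0,4], [1,2], [1,3], [1,4], [2,3], [2,4], [3,4]
  2-simplices (10): [0,1,2], [0,1,3], [0,1,4], [0,2,3], [0,2,4], [0,3,4], [1,2,3], [1,2,4], [1,3,4], [2,3,4]
  3-simplices (5): [0,1,2,3], [0,1,2,4], [0,1,3,4], [0,2,3,4], [1,2,3,4]

Hence C_0 ≅ Z^5, C_1 ≅ Z^10, C_2 ≅ Z^10, C_3 ≅ Z^5.

Boundary ∂_1: C_1 → C_0 is given by ∂[p,q] = [q] − [p].
The resulting 5×10 matrix has rank 4, and its Smith normal form has invariant factors (1,1,1,1).

The boundary map ∂_2: C_2 → C_1 maps a triangle to the signed sum of its edges. For instance
  ∂[2,3,4] = [3,4] − [2,4] + [2,3],
  ∂[0,2,4] = [2,4] − [0,4] + [0,2].
This gives a 10×10 integer matrix of rank 6; reducing to Smith normal form yields diagonal entries (1,1,1,1,1,1).

The boundary map ∂_3: C_3 → C_2 sends each 3-simplex σ to the alternating sum Σ_i (−1)^i (σ with its i-th vertex removed). For instance
  ∂[0,1,2,4] = [1,2,4] − [0,2,4] + [0,1,4] − [0,1,2],
  ∂[0,1,3,4] = [1,3,4] − [0,3,4] + [0,1,4] − [0,1,3].
This gives a 10×5 integer matrix of rank 4; reducing to Smith normal form yields diagonal entries (1,1,1,1).

From H_k ≅ ker(∂_k) / im(∂_{k+1}) we obtain:

  H_2: rank ker ∂_2 − rank ∂_3 = (10 − 6) − 4 = 0, and the invariant factors of ∂_3 are all 1, so H_2 ≅ 0.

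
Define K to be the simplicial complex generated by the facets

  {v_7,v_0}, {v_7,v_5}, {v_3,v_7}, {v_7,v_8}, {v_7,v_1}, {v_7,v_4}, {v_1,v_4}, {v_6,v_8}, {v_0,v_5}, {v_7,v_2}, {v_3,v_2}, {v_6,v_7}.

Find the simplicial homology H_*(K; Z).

We work with the vertex ordering v_0 < v_1 < v_2 < v_3 < v_4 < v_5 < v_6 < v_7 < v_8. The simplices of K, each written with vertices in increasing order, are:

  0-simplices (9): [v_0], [v_1], [v_2], [v_3], [v_4], [v_5], [v_6], [v_7], [v_8]
  1-simplices (12): [v_0,v_5], [v_0,v_7], [v_1,v_4], [v_1,v_7], [v_2,v_3], [v_2,v_7], [v_3,v_7], [v_4,v_7], [v_5,v_7], [v_6,v_7], [v_6,v_8], [v_7,v_8]

Hence C_0 ≅ Z^9, C_1 ≅ Z^12.

The boundary map ∂_1: C_1 → C_0 maps an edge to its endpoints' difference, ∂[p,q] = q − p.
The 9×12 boundary matrix has rank 8 and Smith normal form diag(1,1,1,1,1,1,1,1).

Reading off H_k = ker ∂_k / im ∂_{k+1}:

  H_0: rank C_0 − rank ∂_1 = 9 − 8 = 1, and the invariant factors of ∂_1 are all 1, so H_0 ≅ Z.
  H_1: rank ker ∂_1 − rank ∂_2 = (12 − 8) − 0 = 4, and there is no ∂_2, so H_1 ≅ Z^4.

H_0 ≅ Z,  H_1 ≅ Z^4.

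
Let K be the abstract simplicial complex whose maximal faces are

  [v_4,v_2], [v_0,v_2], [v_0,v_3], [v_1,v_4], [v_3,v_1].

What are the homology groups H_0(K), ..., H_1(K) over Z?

We work with the vertex ordering v_0 < v_1 < v_2 < v_3 < v_4. The simplices of K, each written with vertices in increasing order, are:

  0-simplices (5): [v_0], [v_1], [v_2], [v_3], [v_4]
  1-simplices (5): [v_0,v_2], [v_0,v_3], [v_1,v_3], [v_1,v_4], [v_2,v_4]

giving chain groups C_0 ≅ Z^5, C_1 ≅ Z^5.

The boundary map ∂_1: C_1 → C_0 sends each edge [p,q] (with p < q) to q − p. For instance
  ∂[v_0,v_2] = [v_2] − [v_0].
As a 5×5 matrix over Z this has rank 4, with invariant factors (1,1,1,1).

From H_k ≅ ker(∂_k) / im(∂_{k+1}) we obtain:

  H_0: rank C_0 − rank ∂_1 = 5 − 4 = 1, and the invariant factors of ∂_1 are all 1, so H_0 ≅ Z.
  H_1: rank ker ∂_1 − rank ∂_2 = (5 − 4) − 0 = 1, and there is no ∂_2, so H_1 ≅ Z.

As a check, the Euler characteristic is 5 − 5 = 0, which agrees with 1 − 1 = 0.
(K is a triangulation of the circle S^1.)

H_0 = Z,  H_1 = Z.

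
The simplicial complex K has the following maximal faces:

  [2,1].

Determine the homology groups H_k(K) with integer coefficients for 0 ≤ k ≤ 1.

We work with the vertex ordering 1 < 2. The simplices of K, each written with vertices in increasing order, are:

  0-simplices (2): [1], [2]
  1-simplices (1): [1,2]

Hence C_0 ≅ Z^2, C_1 ≅ Z^1.

Boundary ∂_1: C_1 → C_0 sends each edge [p,q] (with p < q) to q − p.
As a 2×1 matrix over Z this has rank 1, with invariant factors (1).

Computing H_k = (kernel of ∂_k) / (image of ∂_{k+1}):

  H_0: rank C_0 − rank ∂_1 = 2 − 1 = 1, and the invariant factors of ∂_1 are all 1, so H_0 = Z.
  H_1: rank ker ∂_1 − rank ∂_2 = (1 − 1) − 0 = 0, and there is no ∂_2, so H_1 = 0.

As a check, the Euler characteristic is 2 − 1 = 1, which agrees with 1 − 0 = 1.

H_0 ≅ Z,  H_1 = 0.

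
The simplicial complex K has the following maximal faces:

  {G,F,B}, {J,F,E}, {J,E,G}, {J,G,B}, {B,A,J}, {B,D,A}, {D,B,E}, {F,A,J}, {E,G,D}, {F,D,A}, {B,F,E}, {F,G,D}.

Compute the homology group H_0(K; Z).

Fix the vertex order A < B < D < E < F < G < J and write every simplex with vertices in increasing order. Then dim K = 2 and the simplices of K are:

  0-simplices (7): A, B, D, E, F, G, J
  1-simplices (18): AB, AD, AF, AJ, BD, BE, BF, BG, BJ, DE, DF, DG, EF, EG, EJ, FG, FJ, GJ
  2-simplices (12): ABD, ABJ, ADF, AFJ, BDE, BEF, BFG, BGJ, DEG, DFG, EFJ, EGJ

so the chain groups are C_0 ≅ Z^7, C_1 ≅ Z^18, C_2 ≅ Z^12.

∂_1: C_1 → C_0 maps an edge to its endpoints' difference, ∂[p,q] = q − p.
This gives a 7×18 integer matrix of rank 6; reducing to Smith normal form yields diagonal entries (1,1,1,1,1,1).

Boundary ∂_2: C_2 → C_1 sends each 2-simplex [p,q,r] to [q,r] − [p,r] + [p,q]. For instance
  ∂BEF = EF − BF + BE,
  ∂BGJ = GJ − BJ + BG.
This gives a 18×12 integer matrix of rank 12; reducing to Smith normal form yields diagonal entries (1,1,1,1,1,1,1,1,1,1,1,2).

Computing H_k = (kernel of ∂_k) / (image of ∂_{k+1}):

  H_0: rank C_0 − rank ∂_1 = 7 − 6 = 1, and the invariant factors of ∂_1 are all 1, so H_0 ≅ Z.

H_0 = Z.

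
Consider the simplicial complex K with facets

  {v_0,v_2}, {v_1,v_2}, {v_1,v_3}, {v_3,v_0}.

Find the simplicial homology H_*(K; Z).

H_0 ≅ Z,  H_1 ≅ Z.

Fix the vertex order v_0 < v_1 < v_2 < v_3 and write every simplex with vertices in increasing order. Then dim K = 1 and the simplices of K are:

  0-simplices (4): [v_0], [v_1], [v_2], [v_3]
  1-simplices (4): [v_0,v_2], [v_0,v_3], [v_1,v_2], [v_1,v_3]

so the chain groups are C_0 ≅ Z^4, C_1 ≅ Z^4.

∂_1: C_1 → C_0 sends each edge [p,q] (with p < q) to q − p.
As a 4×4 matrix over Z this has rank 3, with invariant factors (1,1,1).

From H_k ≅ ker(∂_k) / im(∂_{k+1}) we obtain:

  H_0: rank C_0 − rank ∂_1 = 4 − 3 = 1, and the invariant factors of ∂_1 are all 1, so H_0 ≅ Z.
  H_1: rank ker ∂_1 − rank ∂_2 = (4 − 3) − 0 = 1, and there is no ∂_2, so H_1 ≅ Z.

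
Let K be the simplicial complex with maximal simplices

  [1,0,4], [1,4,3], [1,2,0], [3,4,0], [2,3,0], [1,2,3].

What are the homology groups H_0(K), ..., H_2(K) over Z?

K has 5 vertices, 9 edges, 6 triangles.
rank ∂_0 = 0, rank ∂_1 = 4 ⇒ b_0 = 5 − 0 − 4 = 1; all invariant factors of ∂_1 are 1 so no torsion. So H_0 ≅ Z.
rank ∂_1 = 4, rank ∂_2 = 5 ⇒ b_1 = 9 − 4 − 5 = 0; all invariant factors of ∂_2 are 1 so no torsion. So H_1 ≅ 0.
rank ∂_2 = 5, rank ∂_3 = 0 ⇒ b_2 = 6 − 5 − 0 = 1. So H_2 ≅ Z.

H_0 = Z,  H_1 = 0,  H_2 = Z.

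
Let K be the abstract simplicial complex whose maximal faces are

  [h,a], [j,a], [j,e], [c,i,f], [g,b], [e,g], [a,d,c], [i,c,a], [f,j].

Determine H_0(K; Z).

H_0 ≅ Z.

Fix the vertex order a < b < c < d < e < f < g < h < i < j and write every simplex with vertices in increasing order. Then dim K = 2 and the simplices of K are:

  0-simplices (10): a, b, c, d, e, f, g, h, i, j
  1-simplices (13): ac, ad, ah, ai, aj, bg, cd, cf, ci, eg, ej, fi, fj
  2-simplices (3): acd, aci, cfi

Hence C_0 ≅ Z^10, C_1 ≅ Z^13, C_2 ≅ Z^3.

The boundary map ∂_1: C_1 → C_0 is given by ∂[p,q] = [q] − [p]. For instance
  ∂cd = d − c.
This gives a 10×13 integer matrix of rank 9; reducing to Smith normal form yields diagonal entries (1,1,1,1,1,1,1,1,1).

Boundary ∂_2: C_2 → C_1 sends each 2-simplex [p,q,r] to [q,r] − [p,r] + [p,q]. For instance
  ∂aci = ci − ai + ac,
  ∂acd = cd − ad + ac.
The resulting 13×3 matrix has rank 3, and its Smith normal form has invariant factors (1,1,1).

Reading off H_k = ker ∂_k / im ∂_{k+1}:

  H_0: rank C_0 − rank ∂_1 = 10 − 9 = 1, and the invariant factors of ∂_1 are all 1, so H_0 = Z.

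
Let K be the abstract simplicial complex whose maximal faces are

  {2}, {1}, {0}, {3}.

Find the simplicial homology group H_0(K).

Take the total order 0 < 1 < 2 < 3 on the vertex set. Then K (dimension 0) consists of the simplices:

  0-simplices (4): [0], [1], [2], [3]

giving chain groups C_0 ≅ Z^4.

Reading off H_k = ker ∂_k / im ∂_{k+1}:

  H_0: rank C_0 − rank ∂_1 = 4 − 0 = 4, and there is no ∂_1, so H_0 ≅ Z^4.

H_0 ≅ Z^4.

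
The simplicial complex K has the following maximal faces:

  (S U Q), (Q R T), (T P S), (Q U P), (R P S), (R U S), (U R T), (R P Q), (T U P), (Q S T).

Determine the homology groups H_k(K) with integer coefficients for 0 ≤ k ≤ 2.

H_0 ≅ Z,  H_1 ≅ Z/2,  H_2 = 0.

Fix the vertex order P < Q < R < S < T < U and write every simplex with vertices in increasing order. Then dim K = 2 and the simplices of K are:

  0-simplices (6): P, Q, R, S, T, U
  1-simplices (15): PQ, PR, PS, PT, PU, QR, QS, QT, QU, RS, RT, RU, ST, SU, TU
  2-simplices (10): PQR, PQU, PRS, PST, PTU, QRT, QST, QSU, RSU, RTU

Hence C_0 ≅ Z^6, C_1 ≅ Z^15, C_2 ≅ Z^10.

The boundary map ∂_1: C_1 → C_0 is given by ∂[p,q] = [q] − [p]. For instance
  ∂TU = U − T.
This gives a 6×15 integer matrix of rank 5; reducing to Smith normal form yields diagonal entries (1,1,1,1,1).

Boundary ∂_2: C_2 → C_1 acts by ∂[p,q,r] = [q,r] − [p,r] + [p,q]. For instance
  ∂RSU = SU − RU + RS,
  ∂QSU = SU − QU + QS.
The 15×10 boundary matrix has rank 10 and Smith normal form diag(1,1,1,1,1,1,1,1,1,2).

Computing H_k = (kernel of ∂_k) / (image of ∂_{k+1}):

  H_0: rank C_0 − rank ∂_1 = 6 − 5 = 1, and the invariant factors of ∂_1 are all 1, so H_0 = Z.
  H_1: rank ker ∂_1 − rank ∂_2 = (15 − 5) − 10 = 0, and ∂_2 has invariant factor 2 > 1, so H_1 = Z/2.
  H_2: rank ker ∂_2 − rank ∂_3 = (10 − 10) − 0 = 0, and there is no ∂_3, so H_2 = 0.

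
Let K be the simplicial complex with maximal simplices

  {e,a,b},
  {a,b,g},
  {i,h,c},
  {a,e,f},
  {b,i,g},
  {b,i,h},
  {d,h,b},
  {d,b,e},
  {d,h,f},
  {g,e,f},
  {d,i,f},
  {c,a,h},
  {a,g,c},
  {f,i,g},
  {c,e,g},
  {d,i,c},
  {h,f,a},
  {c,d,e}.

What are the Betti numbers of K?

b_0 = 1, b_1 = 1, b_2 = 0.

Order the vertices as a < b < c < d < e < f < g < h < i. Listing each simplex with vertices in this order, K has dimension 2 with simplices:

  0-simplices (9): a, b, c, d, e, f, g, h, i
  1-simplices (27): ab, ac, ae, af, ag, ah, bd, be, bg, bh, bi, cd, ce, cg, ch, ci, de, df, dh, di, ef, eg, fg, fh, fi, gi, hi
  2-simplices (18): abe, abg, acg, ach, aef, afh, bde, bdh, bgi, bhi, cde, cdi, ceg, chi, dfh, dfi, efg, fgi

Hence C_0 ≅ Z^9, C_1 ≅ Z^27, C_2 ≅ Z^18.

∂_1: C_1 → C_0 maps an edge to its endpoints' difference, ∂[p,q] = q − p. For instance
  ∂bi = i − b.
As a 9×27 matrix over Z this has rank 8, with invariant factors (1,1,1,1,1,1,1,1).

Boundary ∂_2: C_2 → C_1 maps a triangle to the signed sum of its edges. For instance
  ∂bhi = hi − bi + bh,
  ∂efg = fg − eg + ef.
As a 27×18 matrix over Z this has rank 18, with invariant factors (1,1,1,1,1,1,1,1,1,1,1,1,1,1,1,1,1,2).

Now H_k = ker ∂_k / im ∂_{k+1}, so:

  H_0: rank C_0 − rank ∂_1 = 9 − 8 = 1, and the invariant factors of ∂_1 are all 1, so H_0 ≅ Z.
  H_1: rank ker ∂_1 − rank ∂_2 = (27 − 8) − 18 = 1, and ∂_2 has invariant factor 2 > 1, so H_1 ≅ Z ⊕ Z/2Z.
  H_2: rank ker ∂_2 − rank ∂_3 = (18 − 18) − 0 = 0, and there is no ∂_3, so H_2 ≅ 0.

(K is a triangulation of the Klein bottle.)

Hence the Betti numbers are b_0 = 1, b_1 = 1, b_2 = 0.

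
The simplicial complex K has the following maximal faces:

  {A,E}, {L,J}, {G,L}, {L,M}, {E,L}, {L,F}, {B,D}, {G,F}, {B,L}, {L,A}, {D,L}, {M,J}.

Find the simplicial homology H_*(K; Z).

H_0 = Z,  H_1 = Z^4.

Order the vertices as A < B < D < E < F < G < J < L < M. Listing each simplex with vertices in this order, K has dimension 1 with simplices:

  0-simplices (9): A, B, D, E, F, G, J, L, M
  1-simplices (12): AE, AL, BD, BL, DL, EL, FG, FL, GL, JL, JM, LM

giving chain groups C_0 ≅ Z^9, C_1 ≅ Z^12.

Boundary ∂_1: C_1 → C_0 sends each edge [p,q] (with p < q) to q − p. For instance
  ∂DL = L − D.
This gives a 9×12 integer matrix of rank 8; reducing to Smith normal form yields diagonal entries (1,1,1,1,1,1,1,1).

Now H_k = ker ∂_k / im ∂_{k+1}, so:

  H_0: rank C_0 − rank ∂_1 = 9 − 8 = 1, and the invariant factors of ∂_1 are all 1, so H_0 = Z.
  H_1: rank ker ∂_1 − rank ∂_2 = (12 − 8) − 0 = 4, and there is no ∂_2, so H_1 = Z^4.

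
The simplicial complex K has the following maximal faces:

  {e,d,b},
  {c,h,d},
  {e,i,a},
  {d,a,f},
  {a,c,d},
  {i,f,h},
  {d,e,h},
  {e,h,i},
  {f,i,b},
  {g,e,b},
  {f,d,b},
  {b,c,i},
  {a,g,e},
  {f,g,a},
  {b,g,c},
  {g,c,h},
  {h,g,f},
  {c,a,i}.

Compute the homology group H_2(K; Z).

Fix the vertex order a < b < c < d < e < f < g < h < i and write every simplex with vertices in increasing order. Then dim K = 2 and the simplices of K are:

  0-simplices (9): a, b, c, d, e, f, g, h, i
  1-simplices (27): ac, ad, ae, af, ag, ai, bc, bd, be, bf, bg, bi, cd, cg, ch, ci, de, df, dh, eg, eh, ei, fg, fh, fi, gh, hi
  2-simplices (18): acd, aci, adf, aeg, aei, afg, bcg, bci, bde, bdf, beg, bfi, cdh, cgh, deh, ehi, fgh, fhi

Hence C_0 ≅ Z^9, C_1 ≅ Z^27, C_2 ≅ Z^18.

The boundary map ∂_1: C_1 → C_0 maps an edge to its endpoints' difference, ∂[p,q] = q − p. For instance
  ∂ae = e − a.
As a 9×27 matrix over Z this has rank 8, with invariant factors (1,1,1,1,1,1,1,1).

Boundary ∂_2: C_2 → C_1 sends each 2-simplex [p,q,r] to [q,r] − [p,r] + [p,q]. For instance
  ∂bde = de − be + bd,
  ∂deh = eh − dh + de.
The 27×18 boundary matrix has rank 17 and Smith normal form diag(1,1,1,1,1,1,1,1,1,1,1,1,1,1,1,1,1).

Now H_k = ker ∂_k / im ∂_{k+1}, so:

  H_2: rank ker ∂_2 − rank ∂_3 = (18 − 17) − 0 = 1, and there is no ∂_3, so H_2 ≅ Z.

(K is a triangulation of the torus T^2.)

H_2 = Z.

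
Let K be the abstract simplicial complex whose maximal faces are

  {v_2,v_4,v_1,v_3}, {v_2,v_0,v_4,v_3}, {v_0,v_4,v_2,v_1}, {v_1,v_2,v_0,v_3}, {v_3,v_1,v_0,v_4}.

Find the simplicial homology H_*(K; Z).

We work with the vertex ordering v_0 < v_1 < v_2 < v_3 < v_4. The simplices of K, each written with vertices in increasing order, are:

  0-simplices (5): [v_0], [v_1], [v_2], [v_3], [v_4]
  1-simplices (10): [v_0,v_1], [v_0,v_2], [v_0,v_3], [v_0,v_4], [v_1,v_2], [v_1,v_3], [v_1,v_4], [v_2,v_3], [v_2,v_4], [v_3,v_4]
  2-simplices (10): [v_0,v_1,v_2], [v_0,v_1,v_3], [v_0,v_1,v_4], [v_0,v_2,v_3], [v_0,v_2,v_4], [v_0,v_3,v_4], [v_1,v_2,v_3], [v_1,v_2,v_4], [v_1,v_3,v_4], [v_2,v_3,v_4]
  3-simplices (5): [v_0,v_1,v_2,v_3], [v_0,v_1,v_2,v_4], [v_0,v_1,v_3,v_4], [v_0,v_2,v_3,v_4], [v_1,v_2,v_3,v_4]

so the chain groups are C_0 ≅ Z^5, C_1 ≅ Z^10, C_2 ≅ Z^10, C_3 ≅ Z^5.

The boundary map ∂_1: C_1 → C_0 is given by ∂[p,q] = [q] − [p]. For instance
  ∂[v_1,v_2] = [v_2] − [v_1].
As a 5×10 matrix over Z this has rank 4, with invariant factors (1,1,1,1).

∂_2: C_2 → C_1 acts by ∂[p,q,r] = [q,r] − [p,r] + [p,q]. For instance
  ∂[v_0,v_1,v_3] = [v_1,v_3] − [v_0,v_3] + [v_0,v_1],
  ∂[v_0,v_3,v_4] = [v_3,v_4] − [v_0,v_4] + [v_0,v_3].
This gives a 10×10 integer matrix of rank 6; reducing to Smith normal form yields diagonal entries (1,1,1,1,1,1).

∂_3: C_3 → C_2 sends each 3-simplex σ to the alternating sum Σ_i (−1)^i (σ with its i-th vertex removed). For instance
  ∂[v_0,v_1,v_2,v_4] = [v_1,v_2,v_4] − [v_0,v_2,v_4] + [v_0,v_1,v_4] − [v_0,v_1,v_2],
  ∂[v_1,v_2,v_3,v_4] = [v_2,v_3,v_4] − [v_1,v_3,v_4] + [v_1,v_2,v_4] − [v_1,v_2,v_3].
The 10×5 boundary matrix has rank 4 and Smith normal form diag(1,1,1,1).

From H_k ≅ ker(∂_k) / im(∂_{k+1}) we obtain:

  H_0: rank C_0 − rank ∂_1 = 5 − 4 = 1, and the invariant factors of ∂_1 are all 1, so H_0 ≅ Z.
  H_1: rank ker ∂_1 − rank ∂_2 = (10 − 4) − 6 = 0, and the invariant factors of ∂_2 are all 1, so H_1 ≅ 0.
  H_2: rank ker ∂_2 − rank ∂_3 = (10 − 6) − 4 = 0, and the invariant factors of ∂_3 are all 1, so H_2 ≅ 0.
  H_3: rank ker ∂_3 − rank ∂_4 = (5 − 4) − 0 = 1, and there is no ∂_4, so H_3 ≅ Z.

(K is a triangulation of the 3-sphere S^3.)

H_0 = Z,  H_1 = 0,  H_2 = 0,  H_3 = Z.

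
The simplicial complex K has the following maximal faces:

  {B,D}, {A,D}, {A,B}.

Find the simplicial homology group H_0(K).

H_0 = Z.

We work with the vertex ordering A < B < D. The simplices of K, each written with vertices in increasing order, are:

  0-simplices (3): A, B, D
  1-simplices (3): AB, AD, BD

giving chain groups C_0 ≅ Z^3, C_1 ≅ Z^3.

∂_1: C_1 → C_0 sends each edge [p,q] (with p < q) to q − p.
As a 3×3 matrix over Z this has rank 2, with invariant factors (1,1).

Reading off H_k = ker ∂_k / im ∂_{k+1}:

  H_0: rank C_0 − rank ∂_1 = 3 − 2 = 1, and the invariant factors of ∂_1 are all 1, so H_0 ≅ Z.

(K is a triangulation of the circle S^1.)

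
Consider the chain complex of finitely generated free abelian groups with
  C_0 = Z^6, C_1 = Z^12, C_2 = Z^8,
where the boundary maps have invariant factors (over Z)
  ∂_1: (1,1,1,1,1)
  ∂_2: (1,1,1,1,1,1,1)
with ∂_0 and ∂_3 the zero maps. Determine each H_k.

H_0 = Z,  H_1 = 0,  H_2 = Z.

H_0: b_0 = 6 − 0 − 5 = 1; torsion from ∂_1 factors > 1: none. So H_0 = Z.
H_1: b_1 = 12 − 5 − 7 = 0; torsion from ∂_2 factors > 1: none. So H_1 = 0.
H_2: b_2 = 8 − 7 − 0 = 1; torsion from ∂_3 factors > 1: none. So H_2 = Z.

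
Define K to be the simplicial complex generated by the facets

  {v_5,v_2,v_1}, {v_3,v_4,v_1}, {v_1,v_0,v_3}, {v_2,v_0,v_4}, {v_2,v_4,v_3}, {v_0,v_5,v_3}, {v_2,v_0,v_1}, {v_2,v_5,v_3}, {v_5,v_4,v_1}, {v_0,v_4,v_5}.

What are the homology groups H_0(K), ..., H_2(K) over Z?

Order the vertices as v_0 < v_1 < v_2 < v_3 < v_4 < v_5. Listing each simplex with vertices in this order, K has dimension 2 with simplices:

  0-simplices (6): [v_0], [v_1], [v_2], [v_3], [v_4], [v_5]
  1-simplices (15): (15 of them)
  2-simplices (10): [v_0,v_1,v_2], [v_0,v_1,v_3], [v_0,v_2,v_4], [v_0,v_3,v_5], [v_0,v_4,v_5], [v_1,v_2,v_5], [v_1,v_3,v_4], [v_1,v_4,v_5], [v_2,v_3,v_4], [v_2,v_3,v_5]

so the chain groups are C_0 ≅ Z^6, C_1 ≅ Z^15, C_2 ≅ Z^10.

∂_1: C_1 → C_0 sends each edge [p,q] (with p < q) to q − p. For instance
  ∂[v_0,v_3] = [v_3] − [v_0].
The 6×15 boundary matrix has rank 5 and Smith normal form diag(1,1,1,1,1).

∂_2: C_2 → C_1 acts by ∂[p,q,r] = [q,r] − [p,r] + [p,q]. For instance
  ∂[v_2,v_3,v_5] = [v_3,v_5] − [v_2,v_5] + [v_2,v_3],
  ∂[v_1,v_3,v_4] = [v_3,v_4] − [v_1,v_4] + [v_1,v_3].
As a 15×10 matrix over Z this has rank 10, with invariant factors (1,1,1,1,1,1,1,1,1,2).

From H_k ≅ ker(∂_k) / im(∂_{k+1}) we obtain:

  H_0: rank C_0 − rank ∂_1 = 6 − 5 = 1, and the invariant factors of ∂_1 are all 1, so H_0 ≅ Z.
  H_1: rank ker ∂_1 − rank ∂_2 = (15 − 5) − 10 = 0, and ∂_2 has invariant factor 2 > 1, so H_1 ≅ Z/2.
  H_2: rank ker ∂_2 − rank ∂_3 = (10 − 10) − 0 = 0, and there is no ∂_3, so H_2 ≅ 0.

As a check, the Euler characteristic is 6 − 15 + 10 = 1, which agrees with 1 − 0 + 0 = 1.

H_0 = Z,  H_1 = Z/2,  H_2 = 0.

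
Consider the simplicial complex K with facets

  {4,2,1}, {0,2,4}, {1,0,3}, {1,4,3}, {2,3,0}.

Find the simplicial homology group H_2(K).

We work with the vertex ordering 0 < 1 < 2 < 3 < 4. The simplices of K, each written with vertices in increasing order, are:

  0-simplices (5): [0], [1], [2], [3], [4]
  1-simplices (10): [0,1], [0,2], [0,3], [0,4], [1,2], [1,3], [1,4], [2,3], [2,4], [3,4]
  2-simplices (5): [0,1,3], [0,2,3], [0,2,4], [1,2,4], [1,3,4]

Hence C_0 ≅ Z^5, C_1 ≅ Z^10, C_2 ≅ Z^5.

∂_1: C_1 → C_0 sends each edge [p,q] (with p < q) to q − p.
This gives a 5×10 integer matrix of rank 4; reducing to Smith normal form yields diagonal entries (1,1,1,1).

The boundary map ∂_2: C_2 → C_1 acts by ∂[p,q,r] = [q,r] − [p,r] + [p,q]. For instance
  ∂[0,2,3] = [2,3] − [0,3] + [0,2],
  ∂[1,2,4] = [2,4] − [1,4] + [1,2].
As a 10×5 matrix over Z this has rank 5, with invariant factors (1,1,1,1,1).

Reading off H_k = ker ∂_k / im ∂_{k+1}:

  H_2: rank ker ∂_2 − rank ∂_3 = (5 − 5) − 0 = 0, and there is no ∂_3, so H_2 ≅ 0.

(K is a triangulation of the Möbius band.)

H_2 ≅ 0.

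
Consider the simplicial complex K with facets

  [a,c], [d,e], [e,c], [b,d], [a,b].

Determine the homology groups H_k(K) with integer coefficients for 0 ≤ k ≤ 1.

H_0 = Z,  H_1 = Z.

Order the vertices as a < b < c < d < e. Listing each simplex with vertices in this order, K has dimension 1 with simplices:

  0-simplices (5): a, b, c, d, e
  1-simplices (5): ab, ac, bd, ce, de

Hence C_0 ≅ Z^5, C_1 ≅ Z^5.

∂_1: C_1 → C_0 sends each edge [p,q] (with p < q) to q − p. For instance
  ∂bd = d − b.
As a 5×5 matrix over Z this has rank 4, with invariant factors (1,1,1,1).

Reading off H_k = ker ∂_k / im ∂_{k+1}:

  H_0: rank C_0 − rank ∂_1 = 5 − 4 = 1, and the invariant factors of ∂_1 are all 1, so H_0 ≅ Z.
  H_1: rank ker ∂_1 − rank ∂_2 = (5 − 4) − 0 = 1, and there is no ∂_2, so H_1 ≅ Z.

(K is a triangulation of the circle S^1.)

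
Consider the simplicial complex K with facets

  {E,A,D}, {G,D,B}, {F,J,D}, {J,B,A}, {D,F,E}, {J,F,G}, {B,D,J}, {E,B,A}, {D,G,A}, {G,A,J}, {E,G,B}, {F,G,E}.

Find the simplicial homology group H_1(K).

H_1 ≅ Z/2Z.

We work with the vertex ordering A < B < D < E < F < G < J. The simplices of K, each written with vertices in increasing order, are:

  0-simplices (7): A, B, D, E, F, G, J
  1-simplices (18): AB, AD, AE, AG, AJ, BD, BE, BG, BJ, DE, DF, DG, DJ, EF, EG, FG, FJ, GJ
  2-simplices (12): ABE, ABJ, ADE, ADG, AGJ, BDG, BDJ, BEG, DEF, DFJ, EFG, FGJ

so the chain groups are C_0 ≅ Z^7, C_1 ≅ Z^18, C_2 ≅ Z^12.

Boundary ∂_1: C_1 → C_0 maps an edge to its endpoints' difference, ∂[p,q] = q − p.
The 7×18 boundary matrix has rank 6 and Smith normal form diag(1,1,1,1,1,1).

∂_2: C_2 → C_1 maps a triangle to the signed sum of its edges. For instance
  ∂FGJ = GJ − FJ + FG,
  ∂EFG = FG − EG + EF.
As a 18×12 matrix over Z this has rank 12, with invariant factors (1,1,1,1,1,1,1,1,1,1,1,2).

Computing H_k = (kernel of ∂_k) / (image of ∂_{k+1}):

  H_1: rank ker ∂_1 − rank ∂_2 = (18 − 6) − 12 = 0, and ∂_2 has invariant factor 2 > 1, so H_1 ≅ Z/2Z.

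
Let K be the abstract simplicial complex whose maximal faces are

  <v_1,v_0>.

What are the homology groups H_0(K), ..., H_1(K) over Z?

Order the vertices as v_0 < v_1. Listing each simplex with vertices in this order, K has dimension 1 with simplices:

  0-simplices (2): [v_0], [v_1]
  1-simplices (1): [v_0,v_1]

giving chain groups C_0 ≅ Z^2, C_1 ≅ Z^1.

∂_1: C_1 → C_0 sends each edge [p,q] (with p < q) to q − p. For instance
  ∂[v_0,v_1] = [v_1] − [v_0].
As a 2×1 matrix over Z this has rank 1, with invariant factors (1).

Reading off H_k = ker ∂_k / im ∂_{k+1}:

  H_0: rank C_0 − rank ∂_1 = 2 − 1 = 1, and the invariant factors of ∂_1 are all 1, so H_0 = Z.
  H_1: rank ker ∂_1 − rank ∂_2 = (1 − 1) − 0 = 0, and there is no ∂_2, so H_1 = 0.

As a check, the Euler characteristic is 2 − 1 = 1, which agrees with 1 − 0 = 1.
(K is a triangulation of the 1-simplex.)

H_0 ≅ Z,  H_1 = 0.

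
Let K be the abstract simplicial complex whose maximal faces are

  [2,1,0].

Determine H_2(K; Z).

Take the total order 0 < 1 < 2 on the vertex set. Then K (dimension 2) consists of the simplices:

  0-simplices (3): [0], [1], [2]
  1-simplices (3): [0,1], [0,2], [1,2]
  2-simplices (1): [0,1,2]

giving chain groups C_0 ≅ Z^3, C_1 ≅ Z^3, C_2 ≅ Z^1.

The boundary map ∂_1: C_1 → C_0 sends each edge [p,q] (with p < q) to q − p. For instance
  ∂[0,2] = [2] − [0].
As a 3×3 matrix over Z this has rank 2, with invariant factors (1,1).

The boundary map ∂_2: C_2 → C_1 acts by ∂[p,q,r] = [q,r] − [p,r] + [p,q]. For instance
  ∂[0,1,2] = [1,2] − [0,2] + [0,1].
The 3×1 boundary matrix has rank 1 and Smith normal form diag(1).

Reading off H_k = ker ∂_k / im ∂_{k+1}:

  H_2: rank ker ∂_2 − rank ∂_3 = (1 − 1) − 0 = 0, and there is no ∂_3, so H_2 ≅ 0.

H_2 = 0.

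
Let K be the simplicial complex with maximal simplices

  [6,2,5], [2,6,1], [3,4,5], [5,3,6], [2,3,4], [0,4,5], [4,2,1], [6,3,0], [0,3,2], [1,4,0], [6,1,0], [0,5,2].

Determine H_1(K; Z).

H_1 = Z/2.

We work with the vertex ordering 0 < 1 < 2 < 3 < 4 < 5 < 6. The simplices of K, each written with vertices in increasing order, are:

  0-simplices (7): [0], [1], [2], [3], [4], [5], [6]
  1-simplices (18): [0,1], [0,2], [0,3], [0,4], [0,5], [0,6], [1,2], [1,4], [1,6], [2,3], [2,4], [2,5], [2,6], [3,4], [3,5], [3,6], [4,5], [5,6]
  2-simplices (12): [0,1,4], [0,1,6], [0,2,3], [0,2,5], [0,3,6], [0,4,5], [1,2,4], [1,2,6], [2,3,4], [2,5,6], [3,4,5], [3,5,6]

so the chain groups are C_0 ≅ Z^7, C_1 ≅ Z^18, C_2 ≅ Z^12.

The boundary map ∂_1: C_1 → C_0 sends each edge [p,q] (with p < q) to q − p.
This gives a 7×18 integer matrix of rank 6; reducing to Smith normal form yields diagonal entries (1,1,1,1,1,1).

The boundary map ∂_2: C_2 → C_1 maps a triangle to the signed sum of its edges. For instance
  ∂[0,1,6] = [1,6] − [0,6] + [0,1],
  ∂[0,1,4] = [1,4] − [0,4] + [0,1].
This gives a 18×12 integer matrix of rank 12; reducing to Smith normal form yields diagonal entries (1,1,1,1,1,1,1,1,1,1,1,2).

From H_k ≅ ker(∂_k) / im(∂_{k+1}) we obtain:

  H_1: rank ker ∂_1 − rank ∂_2 = (18 − 6) − 12 = 0, and ∂_2 has invariant factor 2 > 1, so H_1 = Z/2.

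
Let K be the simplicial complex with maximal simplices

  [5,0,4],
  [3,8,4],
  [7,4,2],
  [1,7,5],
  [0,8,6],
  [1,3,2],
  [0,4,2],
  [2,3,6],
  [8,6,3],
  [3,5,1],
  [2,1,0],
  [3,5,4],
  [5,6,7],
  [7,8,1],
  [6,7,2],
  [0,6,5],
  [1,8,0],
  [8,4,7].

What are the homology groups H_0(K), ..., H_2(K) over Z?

H_0 = Z,  H_1 = Z^2,  H_2 = Z.

Order the vertices as 0 < 1 < 2 < 3 < 4 < 5 < 6 < 7 < 8. Listing each simplex with vertices in this order, K has dimension 2 with simplices:

  0-simplices (9): [0], [1], [2], [3], [4], [5], [6], [7], [8]
  1-simplices (27): (27 of them)
  2-simplices (18): [0,1,2], [0,1,8], [0,2,4], [0,4,5], [0,5,6], [0,6,8], [1,2,3], [1,3,5], [1,5,7], [1,7,8], [2,3,6], [2,4,7], [2,6,7], [3,4,5], [3,4,8], [3,6,8], [4,7,8], [5,6,7]

Hence C_0 ≅ Z^9, C_1 ≅ Z^27, C_2 ≅ Z^18.

The boundary map ∂_1: C_1 → C_0 maps an edge to its endpoints' difference, ∂[p,q] = q − p.
The resulting 9×27 matrix has rank 8, and its Smith normal form has invariant factors (1,1,1,1,1,1,1,1).

Boundary ∂_2: C_2 → C_1 acts by ∂[p,q,r] = [q,r] − [p,r] + [p,q]. For instance
  ∂[2,6,7] = [6,7] − [2,7] + [2,6],
  ∂[2,4,7] = [4,7] − [2,7] + [2,4].
The resulting 27×18 matrix has rank 17, and its Smith normal form has invariant factors (1,1,1,1,1,1,1,1,1,1,1,1,1,1,1,1,1).

From H_k ≅ ker(∂_k) / im(∂_{k+1}) we obtain:

  H_0: rank C_0 − rank ∂_1 = 9 − 8 = 1, and the invariant factors of ∂_1 are all 1, so H_0 ≅ Z.
  H_1: rank ker ∂_1 − rank ∂_2 = (27 − 8) − 17 = 2, and the invariant factors of ∂_2 are all 1, so H_1 ≅ Z^2.
  H_2: rank ker ∂_2 − rank ∂_3 = (18 − 17) − 0 = 1, and there is no ∂_3, so H_2 ≅ Z.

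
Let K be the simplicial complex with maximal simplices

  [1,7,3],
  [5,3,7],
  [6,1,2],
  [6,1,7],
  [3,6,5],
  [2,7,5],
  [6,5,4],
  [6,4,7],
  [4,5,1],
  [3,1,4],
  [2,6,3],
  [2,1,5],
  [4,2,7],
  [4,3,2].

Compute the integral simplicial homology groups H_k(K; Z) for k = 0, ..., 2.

H_0 ≅ Z,  H_1 ≅ Z^2,  H_2 ≅ Z.

K has 7 vertices, 21 edges, 14 triangles.
rank ∂_0 = 0, rank ∂_1 = 6 ⇒ b_0 = 7 − 0 − 6 = 1; all invariant factors of ∂_1 are 1 so no torsion. So H_0 ≅ Z.
rank ∂_1 = 6, rank ∂_2 = 13 ⇒ b_1 = 21 − 6 − 13 = 2; all invariant factors of ∂_2 are 1 so no torsion. So H_1 ≅ Z^2.
rank ∂_2 = 13, rank ∂_3 = 0 ⇒ b_2 = 14 − 13 − 0 = 1. So H_2 ≅ Z.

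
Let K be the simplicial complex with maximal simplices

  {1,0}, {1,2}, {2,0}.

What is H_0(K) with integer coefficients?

Fix the vertex order 0 < 1 < 2 and write every simplex with vertices in increasing order. Then dim K = 1 and the simplices of K are:

  0-simplices (3): [0], [1], [2]
  1-simplices (3): [0,1], [0,2], [1,2]

Hence C_0 ≅ Z^3, C_1 ≅ Z^3.

Boundary ∂_1: C_1 → C_0 maps an edge to its endpoints' difference, ∂[p,q] = q − p. For instance
  ∂[1,2] = [2] − [1].
This gives a 3×3 integer matrix of rank 2; reducing to Smith normal form yields diagonal entries (1,1).

Computing H_k = (kernel of ∂_k) / (image of ∂_{k+1}):

  H_0: rank C_0 − rank ∂_1 = 3 − 2 = 1, and the invariant factors of ∂_1 are all 1, so H_0 ≅ Z.

H_0 ≅ Z.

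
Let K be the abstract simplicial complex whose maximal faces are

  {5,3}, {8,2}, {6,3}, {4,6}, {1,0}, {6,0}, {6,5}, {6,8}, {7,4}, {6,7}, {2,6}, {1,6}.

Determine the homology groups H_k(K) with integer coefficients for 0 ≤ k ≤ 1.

We work with the vertex ordering 0 < 1 < 2 < 3 < 4 < 5 < 6 < 7 < 8. The simplices of K, each written with vertices in increasing order, are:

  0-simplices (9): [0], [1], [2], [3], [4], [5], [6], [7], [8]
  1-simplices (12): [0,1], [0,6], [1,6], [2,6], [2,8], [3,5], [3,6], [4,6], [4,7], [5,6], [6,7], [6,8]

Hence C_0 ≅ Z^9, C_1 ≅ Z^12.

Boundary ∂_1: C_1 → C_0 maps an edge to its endpoints' difference, ∂[p,q] = q − p.
The 9×12 boundary matrix has rank 8 and Smith normal form diag(1,1,1,1,1,1,1,1).

Now H_k = ker ∂_k / im ∂_{k+1}, so:

  H_0: rank C_0 − rank ∂_1 = 9 − 8 = 1, and the invariant factors of ∂_1 are all 1, so H_0 ≅ Z.
  H_1: rank ker ∂_1 − rank ∂_2 = (12 − 8) − 0 = 4, and there is no ∂_2, so H_1 ≅ Z^4.

(K is a triangulation of a wedge of 4 circles.)

H_0 ≅ Z,  H_1 ≅ Z^4.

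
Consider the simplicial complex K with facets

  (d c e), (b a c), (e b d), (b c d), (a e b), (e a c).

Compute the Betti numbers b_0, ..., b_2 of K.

b_0 = 1, b_1 = 0, b_2 = 1.

We work with the vertex ordering a < b < c < d < e. The simplices of K, each written with vertices in increasing order, are:

  0-simplices (5): a, b, c, d, e
  1-simplices (9): ab, ac, ae, bc, bd, be, cd, ce, de
  2-simplices (6): abc, abe, ace, bcd, bde, cde

giving chain groups C_0 ≅ Z^5, C_1 ≅ Z^9, C_2 ≅ Z^6.

∂_1: C_1 → C_0 sends each edge [p,q] (with p < q) to q − p. For instance
  ∂ab = b − a.
The 5×9 boundary matrix has rank 4 and Smith normal form diag(1,1,1,1).

The boundary map ∂_2: C_2 → C_1 acts by ∂[p,q,r] = [q,r] − [p,r] + [p,q]. For instance
  ∂bcd = cd − bd + bc,
  ∂cde = de − ce + cd.
This gives a 9×6 integer matrix of rank 5; reducing to Smith normal form yields diagonal entries (1,1,1,1,1).

From H_k ≅ ker(∂_k) / im(∂_{k+1}) we obtain:

  H_0: rank C_0 − rank ∂_1 = 5 − 4 = 1, and the invariant factors of ∂_1 are all 1, so H_0 ≅ Z.
  H_1: rank ker ∂_1 − rank ∂_2 = (9 − 4) − 5 = 0, and the invariant factors of ∂_2 are all 1, so H_1 ≅ 0.
  H_2: rank ker ∂_2 − rank ∂_3 = (6 − 5) − 0 = 1, and there is no ∂_3, so H_2 ≅ Z.

Hence the Betti numbers are b_0 = 1, b_1 = 0, b_2 = 1.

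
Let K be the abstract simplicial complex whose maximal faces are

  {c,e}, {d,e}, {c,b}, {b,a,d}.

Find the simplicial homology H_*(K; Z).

H_0 ≅ Z,  H_1 ≅ Z,  H_2 = 0.

Order the vertices as a < b < c < d < e. Listing each simplex with vertices in this order, K has dimension 2 with simplices:

  0-simplices (5): a, b, c, d, e
  1-simplices (6): ab, ad, bc, bd, ce, de
  2-simplices (1): abd

giving chain groups C_0 ≅ Z^5, C_1 ≅ Z^6, C_2 ≅ Z^1.

Boundary ∂_1: C_1 → C_0 maps an edge to its endpoints' difference, ∂[p,q] = q − p. For instance
  ∂ab = b − a.
As a 5×6 matrix over Z this has rank 4, with invariant factors (1,1,1,1).

∂_2: C_2 → C_1 acts by ∂[p,q,r] = [q,r] − [p,r] + [p,q]. For instance
  ∂abd = bd − ad + ab.
The resulting 6×1 matrix has rank 1, and its Smith normal form has invariant factors (1).

Computing H_k = (kernel of ∂_k) / (image of ∂_{k+1}):

  H_0: rank C_0 − rank ∂_1 = 5 − 4 = 1, and the invariant factors of ∂_1 are all 1, so H_0 ≅ Z.
  H_1: rank ker ∂_1 − rank ∂_2 = (6 − 4) − 1 = 1, and the invariant factors of ∂_2 are all 1, so H_1 ≅ Z.
  H_2: rank ker ∂_2 − rank ∂_3 = (1 − 1) − 0 = 0, and there is no ∂_3, so H_2 ≅ 0.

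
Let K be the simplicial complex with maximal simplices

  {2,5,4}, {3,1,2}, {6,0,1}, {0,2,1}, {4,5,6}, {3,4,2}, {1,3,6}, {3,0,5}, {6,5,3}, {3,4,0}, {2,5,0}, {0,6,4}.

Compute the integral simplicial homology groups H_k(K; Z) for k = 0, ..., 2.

H_0 = Z,  H_1 = Z_2,  H_2 = 0.

Fix the vertex order 0 < 1 < 2 < 3 < 4 < 5 < 6 and write every simplex with vertices in increasing order. Then dim K = 2 and the simplices of K are:

  0-simplices (7): [0], [1], [2], [3], [4], [5], [6]
  1-simplices (18): [0,1], [0,2], [0,3], [0,4], [0,5], [0,6], [1,2], [1,3], [1,6], [2,3], [2,4], [2,5], [3,4], [3,5], [3,6], [4,5], [4,6], [5,6]
  2-simplices (12): [0,1,2], [0,1,6], [0,2,5], [0,3,4], [0,3,5], [0,4,6], [1,2,3], [1,3,6], [2,3,4], [2,4,5], [3,5,6], [4,5,6]

Hence C_0 ≅ Z^7, C_1 ≅ Z^18, C_2 ≅ Z^12.

Boundary ∂_1: C_1 → C_0 is given by ∂[p,q] = [q] − [p]. For instance
  ∂[0,2] = [2] − [0].
This gives a 7×18 integer matrix of rank 6; reducing to Smith normal form yields diagonal entries (1,1,1,1,1,1).

∂_2: C_2 → C_1 maps a triangle to the signed sum of its edges. For instance
  ∂[2,3,4] = [3,4] − [2,4] + [2,3],
  ∂[0,3,4] = [3,4] − [0,4] + [0,3].
The 18×12 boundary matrix has rank 12 and Smith normal form diag(1,1,1,1,1,1,1,1,1,1,1,2).

Reading off H_k = ker ∂_k / im ∂_{k+1}:

  H_0: rank C_0 − rank ∂_1 = 7 − 6 = 1, and the invariant factors of ∂_1 are all 1, so H_0 ≅ Z.
  H_1: rank ker ∂_1 − rank ∂_2 = (18 − 6) − 12 = 0, and ∂_2 has invariant factor 2 > 1, so H_1 ≅ Z_2.
  H_2: rank ker ∂_2 − rank ∂_3 = (12 − 12) − 0 = 0, and there is no ∂_3, so H_2 ≅ 0.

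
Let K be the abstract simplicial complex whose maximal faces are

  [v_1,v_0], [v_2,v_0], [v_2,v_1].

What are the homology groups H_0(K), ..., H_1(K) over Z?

Take the total order v_0 < v_1 < v_2 on the vertex set. Then K (dimension 1) consists of the simplices:

  0-simplices (3): [v_0], [v_1], [v_2]
  1-simplices (3): [v_0,v_1], [v_0,v_2], [v_1,v_2]

giving chain groups C_0 ≅ Z^3, C_1 ≅ Z^3.

The boundary map ∂_1: C_1 → C_0 is given by ∂[p,q] = [q] − [p]. For instance
  ∂[v_0,v_2] = [v_2] − [v_0].
This gives a 3×3 integer matrix of rank 2; reducing to Smith normal form yields diagonal entries (1,1).

From H_k ≅ ker(∂_k) / im(∂_{k+1}) we obtain:

  H_0: rank C_0 − rank ∂_1 = 3 − 2 = 1, and the invariant factors of ∂_1 are all 1, so H_0 ≅ Z.
  H_1: rank ker ∂_1 − rank ∂_2 = (3 − 2) − 0 = 1, and there is no ∂_2, so H_1 ≅ Z.

(K is a triangulation of the circle S^1.)

H_0 ≅ Z,  H_1 ≅ Z.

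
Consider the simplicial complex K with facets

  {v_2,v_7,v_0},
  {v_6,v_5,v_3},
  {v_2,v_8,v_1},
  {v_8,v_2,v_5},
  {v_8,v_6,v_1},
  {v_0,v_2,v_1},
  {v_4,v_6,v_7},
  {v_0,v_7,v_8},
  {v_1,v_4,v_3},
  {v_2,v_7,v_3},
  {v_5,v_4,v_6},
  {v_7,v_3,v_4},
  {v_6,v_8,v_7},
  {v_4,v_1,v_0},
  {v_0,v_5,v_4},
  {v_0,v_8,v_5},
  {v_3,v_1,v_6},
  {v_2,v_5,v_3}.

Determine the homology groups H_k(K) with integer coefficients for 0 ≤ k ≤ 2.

Order the vertices as v_0 < v_1 < v_2 < v_3 < v_4 < v_5 < v_6 < v_7 < v_8. Listing each simplex with vertices in this order, K has dimension 2 with simplices:

  0-simplices (9): [v_0], [v_1], [v_2], [v_3], [v_4], [v_5], [v_6], [v_7], [v_8]
  1-simplices (27): (27 of them)
  2-simplices (18): (18 of them)

Hence C_0 ≅ Z^9, C_1 ≅ Z^27, C_2 ≅ Z^18.

Boundary ∂_1: C_1 → C_0 maps an edge to its endpoints' difference, ∂[p,q] = q − p. For instance
  ∂[v_0,v_5] = [v_5] − [v_0].
This gives a 9×27 integer matrix of rank 8; reducing to Smith normal form yields diagonal entries (1,1,1,1,1,1,1,1).

∂_2: C_2 → C_1 acts by ∂[p,q,r] = [q,r] − [p,r] + [p,q]. For instance
  ∂[v_2,v_5,v_8] = [v_5,v_8] − [v_2,v_8] + [v_2,v_5],
  ∂[v_1,v_3,v_4] = [v_3,v_4] − [v_1,v_4] + [v_1,v_3].
This gives a 27×18 integer matrix of rank 18; reducing to Smith normal form yields diagonal entries (1,1,1,1,1,1,1,1,1,1,1,1,1,1,1,1,1,2).

From H_k ≅ ker(∂_k) / im(∂_{k+1}) we obtain:

  H_0: rank C_0 − rank ∂_1 = 9 − 8 = 1, and the invariant factors of ∂_1 are all 1, so H_0 ≅ Z.
  H_1: rank ker ∂_1 − rank ∂_2 = (27 − 8) − 18 = 1, and ∂_2 has invariant factor 2 > 1, so H_1 ≅ Z ⊕ Z_2.
  H_2: rank ker ∂_2 − rank ∂_3 = (18 − 18) − 0 = 0, and there is no ∂_3, so H_2 ≅ 0.

(K is a triangulation of the Klein bottle.)

H_0 = Z,  H_1 = Z ⊕ Z_2,  H_2 = 0.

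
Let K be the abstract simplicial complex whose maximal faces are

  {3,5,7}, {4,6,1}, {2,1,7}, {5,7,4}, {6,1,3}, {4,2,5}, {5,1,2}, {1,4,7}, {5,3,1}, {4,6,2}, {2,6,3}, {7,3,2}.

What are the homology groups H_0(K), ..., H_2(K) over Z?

Fix the vertex order 1 < 2 < 3 < 4 < 5 < 6 < 7 and write every simplex with vertices in increasing order. Then dim K = 2 and the simplices of K are:

  0-simplices (7): [1], [2], [3], [4], [5], [6], [7]
  1-simplices (18): [1,2], [1,3], [1,4], [1,5], [1,6], [1,7], [2,3], [2,4], [2,5], [2,6], [2,7], [3,5], [3,6], [3,7], [4,5], [4,6], [4,7], [5,7]
  2-simplices (12): [1,2,5], [1,2,7], [1,3,5], [1,3,6], [1,4,6], [1,4,7], [2,3,6], [2,3,7], [2,4,5], [2,4,6], [3,5,7], [4,5,7]

Hence C_0 ≅ Z^7, C_1 ≅ Z^18, C_2 ≅ Z^12.

The boundary map ∂_1: C_1 → C_0 maps an edge to its endpoints' difference, ∂[p,q] = q − p.
This gives a 7×18 integer matrix of rank 6; reducing to Smith normal form yields diagonal entries (1,1,1,1,1,1).

The boundary map ∂_2: C_2 → C_1 sends each 2-simplex [p,q,r] to [q,r] − [p,r] + [p,q]. For instance
  ∂[4,5,7] = [5,7] − [4,7] + [4,5],
  ∂[2,4,6] = [4,6] − [2,6] + [2,4].
As a 18×12 matrix over Z this has rank 12, with invariant factors (1,1,1,1,1,1,1,1,1,1,1,2).

Computing H_k = (kernel of ∂_k) / (image of ∂_{k+1}):

  H_0: rank C_0 − rank ∂_1 = 7 − 6 = 1, and the invariant factors of ∂_1 are all 1, so H_0 = Z.
  H_1: rank ker ∂_1 − rank ∂_2 = (18 − 6) − 12 = 0, and ∂_2 has invariant factor 2 > 1, so H_1 = Z/2.
  H_2: rank ker ∂_2 − rank ∂_3 = (12 − 12) − 0 = 0, and there is no ∂_3, so H_2 = 0.

(K is a triangulation of the real projective plane RP^2.)

H_0 ≅ Z,  H_1 ≅ Z/2,  H_2 = 0.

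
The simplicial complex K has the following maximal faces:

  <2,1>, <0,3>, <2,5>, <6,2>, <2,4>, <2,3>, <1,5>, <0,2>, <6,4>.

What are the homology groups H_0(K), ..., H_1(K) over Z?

We work with the vertex ordering 0 < 1 < 2 < 3 < 4 < 5 < 6. The simplices of K, each written with vertices in increasing order, are:

  0-simplices (7): [0], [1], [2], [3], [4], [5], [6]
  1-simplices (9): [0,2], [0,3], [1,2], [1,5], [2,3], [2,4], [2,5], [2,6], [4,6]

so the chain groups are C_0 ≅ Z^7, C_1 ≅ Z^9.

Boundary ∂_1: C_1 → C_0 sends each edge [p,q] (with p < q) to q − p. For instance
  ∂[0,2] = [2] − [0].
As a 7×9 matrix over Z this has rank 6, with invariant factors (1,1,1,1,1,1).

Reading off H_k = ker ∂_k / im ∂_{k+1}:

  H_0: rank C_0 − rank ∂_1 = 7 − 6 = 1, and the invariant factors of ∂_1 are all 1, so H_0 = Z.
  H_1: rank ker ∂_1 − rank ∂_2 = (9 − 6) − 0 = 3, and there is no ∂_2, so H_1 = Z^3.

As a check, the Euler characteristic is 7 − 9 = -2, which agrees with 1 − 3 = -2.
(K is a triangulation of a wedge of 3 circles.)

H_0 ≅ Z,  H_1 ≅ Z^3.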